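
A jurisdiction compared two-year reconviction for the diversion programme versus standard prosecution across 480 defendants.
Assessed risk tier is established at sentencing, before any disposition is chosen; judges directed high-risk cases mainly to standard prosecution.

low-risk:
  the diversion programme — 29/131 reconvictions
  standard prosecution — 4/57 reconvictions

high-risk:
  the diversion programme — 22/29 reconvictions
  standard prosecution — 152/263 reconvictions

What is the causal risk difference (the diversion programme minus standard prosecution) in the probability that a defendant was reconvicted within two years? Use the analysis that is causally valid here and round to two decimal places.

+0.17

Since assessed risk tier is a pre-existing factor (not a product of the disposition) and it affects the outcome on its own, it is a confounder. The stratified rates, not the pooled rate, identify the causal effect.
Adjusting over the population distribution of assessed risk tier: 0.392·(0.221−0.070) + 0.608·(0.759−0.578) = +0.169.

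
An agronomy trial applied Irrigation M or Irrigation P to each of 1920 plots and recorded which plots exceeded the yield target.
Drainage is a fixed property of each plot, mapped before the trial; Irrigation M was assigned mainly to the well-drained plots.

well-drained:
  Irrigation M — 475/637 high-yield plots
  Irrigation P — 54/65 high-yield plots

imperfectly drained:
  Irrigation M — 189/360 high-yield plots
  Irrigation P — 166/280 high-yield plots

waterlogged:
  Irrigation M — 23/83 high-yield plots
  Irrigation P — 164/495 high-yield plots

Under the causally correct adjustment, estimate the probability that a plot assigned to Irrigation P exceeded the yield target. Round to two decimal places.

0.60

The imbalance in field drainage arose from how plots were allocated, not from anything the irrigation did; and field drainage independently affects the outcome. The pooled gap is confounded — condition on field drainage.
Standardising Irrigation P to the population field drainage mix: 0.366·54/65 + 0.333·166/280 + 0.301·164/495 = 0.601.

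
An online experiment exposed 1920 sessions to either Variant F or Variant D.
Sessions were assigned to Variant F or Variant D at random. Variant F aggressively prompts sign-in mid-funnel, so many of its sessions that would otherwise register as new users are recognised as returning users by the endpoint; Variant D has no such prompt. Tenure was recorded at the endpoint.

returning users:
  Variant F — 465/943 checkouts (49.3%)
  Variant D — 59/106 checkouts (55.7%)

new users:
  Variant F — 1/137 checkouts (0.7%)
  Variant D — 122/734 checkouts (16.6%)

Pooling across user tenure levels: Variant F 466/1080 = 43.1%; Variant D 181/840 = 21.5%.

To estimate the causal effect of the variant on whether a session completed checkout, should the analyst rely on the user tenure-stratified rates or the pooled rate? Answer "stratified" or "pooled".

Within every user tenure level Variant D has the higher rate, yet pooled Variant F does — Simpson's reversal.
User tenure lies on the pathway variant → user tenure → outcome, so adjusting for it blocks the indirect effect. For the total causal effect of variant, use the unadjusted pooled rates.
Pooled: Variant F 43.1% vs Variant D 21.5%; Variant F is higher overall.

pooled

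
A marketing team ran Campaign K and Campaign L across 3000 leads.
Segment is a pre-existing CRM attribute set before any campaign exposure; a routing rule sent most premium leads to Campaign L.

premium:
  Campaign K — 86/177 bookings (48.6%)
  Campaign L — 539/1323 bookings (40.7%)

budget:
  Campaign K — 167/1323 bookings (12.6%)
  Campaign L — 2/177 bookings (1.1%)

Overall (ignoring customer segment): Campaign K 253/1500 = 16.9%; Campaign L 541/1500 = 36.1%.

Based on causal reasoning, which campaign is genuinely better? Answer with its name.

Campaign K

Customer segment differs across campaigns for reasons unrelated to any effect of the campaign itself, and it separately predicts the outcome — a classic confounder. We must compare within customer segment levels.
Within each level — premium: 48.6% vs 40.7%; budget: 12.6% vs 1.1% — Campaign K is higher every time.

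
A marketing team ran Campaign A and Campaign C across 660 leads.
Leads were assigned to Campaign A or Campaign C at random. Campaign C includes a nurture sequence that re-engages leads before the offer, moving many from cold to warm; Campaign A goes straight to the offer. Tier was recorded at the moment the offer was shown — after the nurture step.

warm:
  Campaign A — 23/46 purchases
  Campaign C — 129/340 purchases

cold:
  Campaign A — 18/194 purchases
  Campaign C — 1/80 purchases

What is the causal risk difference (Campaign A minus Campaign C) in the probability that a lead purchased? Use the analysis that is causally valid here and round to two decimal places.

-0.14

Within every engagement tier level Campaign A has the higher rate, yet pooled Campaign C does — Simpson's reversal.
The distribution of engagement tier is itself part of what the campaign does — it is an intermediate outcome. Holding it fixed would remove that part of the effect; the total effect is the pooled difference.
The causal difference is the pooled difference: 0.171 − 0.310 = -0.139.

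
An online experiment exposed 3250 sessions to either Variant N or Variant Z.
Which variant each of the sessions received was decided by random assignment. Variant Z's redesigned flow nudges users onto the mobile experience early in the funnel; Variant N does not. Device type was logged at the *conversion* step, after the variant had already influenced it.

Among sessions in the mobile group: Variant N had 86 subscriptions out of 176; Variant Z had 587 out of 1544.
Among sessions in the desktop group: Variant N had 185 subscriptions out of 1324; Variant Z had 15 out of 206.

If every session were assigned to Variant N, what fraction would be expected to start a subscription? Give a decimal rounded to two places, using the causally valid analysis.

0.18

Variant N is higher inside every device type stratum but Variant Z is higher in aggregate. Whether to stratify depends on how device type relates to the variant.
Device type here is a post-treatment variable shaped by the variant; conditioning on it would introduce bias rather than remove it. The overall comparison is the causal one.
So P(outcome | do(Variant N)) is just the pooled rate for Variant N: 271/1500 = 0.181.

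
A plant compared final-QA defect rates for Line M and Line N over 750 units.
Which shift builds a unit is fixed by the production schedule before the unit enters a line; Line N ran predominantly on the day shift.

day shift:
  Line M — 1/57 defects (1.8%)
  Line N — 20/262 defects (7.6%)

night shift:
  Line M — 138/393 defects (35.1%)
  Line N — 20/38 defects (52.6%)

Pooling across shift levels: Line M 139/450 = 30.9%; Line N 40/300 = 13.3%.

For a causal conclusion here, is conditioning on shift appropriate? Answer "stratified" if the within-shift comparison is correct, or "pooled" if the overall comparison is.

Since shift is a pre-existing factor (not a product of the line) and it affects the outcome on its own, it is a confounder. The stratified rates, not the pooled rate, identify the causal effect.
Within each level — day shift: 1.8% vs 7.6%; night shift: 35.1% vs 52.6% — Line M is lower every time.

stratified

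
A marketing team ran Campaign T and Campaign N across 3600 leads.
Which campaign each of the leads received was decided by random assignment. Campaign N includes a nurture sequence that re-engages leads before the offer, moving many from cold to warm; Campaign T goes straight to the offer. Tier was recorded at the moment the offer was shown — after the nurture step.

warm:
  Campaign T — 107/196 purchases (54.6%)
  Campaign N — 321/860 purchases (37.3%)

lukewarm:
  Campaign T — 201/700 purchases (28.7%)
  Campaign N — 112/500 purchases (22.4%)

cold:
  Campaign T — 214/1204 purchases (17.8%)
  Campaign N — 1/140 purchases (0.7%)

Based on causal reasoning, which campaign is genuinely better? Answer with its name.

Engagement tier lies on the pathway campaign → engagement tier → outcome, so adjusting for it blocks the indirect effect. For the total causal effect of campaign, use the unadjusted pooled rates.
Pooled: Campaign T 24.9% vs Campaign N 28.9%; Campaign N is higher overall.

Campaign N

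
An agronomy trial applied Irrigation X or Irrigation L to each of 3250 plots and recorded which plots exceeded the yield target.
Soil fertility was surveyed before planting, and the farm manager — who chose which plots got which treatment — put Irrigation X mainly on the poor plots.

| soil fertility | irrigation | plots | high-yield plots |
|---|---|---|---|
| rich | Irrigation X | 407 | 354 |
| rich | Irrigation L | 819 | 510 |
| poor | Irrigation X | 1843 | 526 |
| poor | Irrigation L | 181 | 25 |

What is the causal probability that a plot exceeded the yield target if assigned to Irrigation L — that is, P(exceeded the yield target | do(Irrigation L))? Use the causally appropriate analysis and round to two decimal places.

Soil fertility differs across irrigations for reasons unrelated to any effect of the irrigation itself, and it separately predicts the outcome — a classic confounder. We must compare within soil fertility levels.
Standardising Irrigation L to the population soil fertility mix: 0.377·510/819 + 0.623·25/181 = 0.321.

0.32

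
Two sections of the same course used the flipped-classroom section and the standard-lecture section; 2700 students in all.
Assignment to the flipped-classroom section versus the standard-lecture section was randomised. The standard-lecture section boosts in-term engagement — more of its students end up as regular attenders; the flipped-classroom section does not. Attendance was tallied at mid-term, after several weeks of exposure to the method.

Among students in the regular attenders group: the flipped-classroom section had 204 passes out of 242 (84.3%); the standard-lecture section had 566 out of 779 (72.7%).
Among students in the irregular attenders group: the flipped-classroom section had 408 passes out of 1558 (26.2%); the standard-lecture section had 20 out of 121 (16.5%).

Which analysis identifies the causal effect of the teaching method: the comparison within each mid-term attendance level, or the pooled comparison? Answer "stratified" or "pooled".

pooled

Mid-term attendance here is a post-treatment variable shaped by the teaching method; conditioning on it would introduce bias rather than remove it. The overall comparison is the causal one.
Pooled: the flipped-classroom section 34.0% vs the standard-lecture section 65.1%; the standard-lecture section is higher overall.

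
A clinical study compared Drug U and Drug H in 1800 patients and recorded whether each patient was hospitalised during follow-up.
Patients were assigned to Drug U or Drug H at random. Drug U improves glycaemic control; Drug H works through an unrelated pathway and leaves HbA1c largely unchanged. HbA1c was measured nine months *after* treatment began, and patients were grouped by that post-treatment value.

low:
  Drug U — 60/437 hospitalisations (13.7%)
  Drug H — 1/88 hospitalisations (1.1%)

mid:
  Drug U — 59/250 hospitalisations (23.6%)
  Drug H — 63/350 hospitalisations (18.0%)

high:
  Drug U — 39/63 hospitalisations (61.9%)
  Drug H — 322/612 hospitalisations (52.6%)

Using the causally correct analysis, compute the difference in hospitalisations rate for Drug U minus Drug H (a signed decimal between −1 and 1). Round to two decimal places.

-0.16

The HbA1c-specific comparison favours Drug H throughout, but the pooled figures favour Drug U. The question is whether to condition on HbA1c.
The distribution of HbA1c is itself part of what the drug does — it is an intermediate outcome. Holding it fixed would remove that part of the effect; the total effect is the pooled difference.
The causal difference is the pooled difference: 0.211 − 0.368 = -0.157.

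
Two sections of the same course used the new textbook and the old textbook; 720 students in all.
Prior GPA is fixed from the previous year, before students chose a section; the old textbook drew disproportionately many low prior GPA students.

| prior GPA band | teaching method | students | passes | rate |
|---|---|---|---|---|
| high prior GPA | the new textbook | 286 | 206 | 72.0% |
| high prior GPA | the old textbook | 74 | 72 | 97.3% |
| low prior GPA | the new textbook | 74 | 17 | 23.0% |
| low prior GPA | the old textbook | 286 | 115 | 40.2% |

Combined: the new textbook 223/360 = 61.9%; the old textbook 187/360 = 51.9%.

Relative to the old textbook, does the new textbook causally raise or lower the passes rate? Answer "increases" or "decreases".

Prior GPA band is set before the teaching method has any effect — it is not caused by the teaching method — and it independently drives the outcome. That makes it a confounder, so the causal comparison is within prior GPA band levels.
Within each level — high prior GPA: 72.0% vs 97.3%; low prior GPA: 23.0% vs 40.2% — the old textbook is higher every time.

decreases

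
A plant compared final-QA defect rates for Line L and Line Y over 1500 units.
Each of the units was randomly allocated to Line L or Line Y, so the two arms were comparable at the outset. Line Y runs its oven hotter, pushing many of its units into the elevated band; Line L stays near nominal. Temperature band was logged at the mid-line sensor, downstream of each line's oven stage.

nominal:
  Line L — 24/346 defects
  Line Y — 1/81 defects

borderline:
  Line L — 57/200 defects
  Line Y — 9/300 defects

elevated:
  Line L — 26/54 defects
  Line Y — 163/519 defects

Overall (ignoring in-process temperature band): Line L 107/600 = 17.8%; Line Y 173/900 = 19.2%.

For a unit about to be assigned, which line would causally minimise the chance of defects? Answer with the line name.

In-process temperature band lies on the pathway line → in-process temperature band → outcome, so adjusting for it blocks the indirect effect. For the total causal effect of line, use the unadjusted pooled rates.
Pooled: Line L 17.8% vs Line Y 19.2%; Line L is lower overall.

Line L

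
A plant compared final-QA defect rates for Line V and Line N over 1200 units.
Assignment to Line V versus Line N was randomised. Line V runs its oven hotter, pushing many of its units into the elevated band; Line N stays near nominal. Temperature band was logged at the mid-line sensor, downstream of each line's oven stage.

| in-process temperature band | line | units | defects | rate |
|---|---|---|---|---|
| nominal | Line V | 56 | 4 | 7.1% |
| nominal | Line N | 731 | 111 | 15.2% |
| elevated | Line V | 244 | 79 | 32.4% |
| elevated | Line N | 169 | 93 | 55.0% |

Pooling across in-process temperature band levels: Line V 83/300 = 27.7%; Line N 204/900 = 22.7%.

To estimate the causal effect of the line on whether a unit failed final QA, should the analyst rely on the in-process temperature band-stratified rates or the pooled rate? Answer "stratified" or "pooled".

Line V is lower inside every in-process temperature band stratum but Line N is lower in aggregate. Whether to stratify depends on how in-process temperature band relates to the line.
In-process temperature band is downstream of the line. One should not condition on a consequence of treatment, so the overall rates are the right comparison.
Pooled: Line V 27.7% vs Line N 22.7%; Line N is lower overall.

pooled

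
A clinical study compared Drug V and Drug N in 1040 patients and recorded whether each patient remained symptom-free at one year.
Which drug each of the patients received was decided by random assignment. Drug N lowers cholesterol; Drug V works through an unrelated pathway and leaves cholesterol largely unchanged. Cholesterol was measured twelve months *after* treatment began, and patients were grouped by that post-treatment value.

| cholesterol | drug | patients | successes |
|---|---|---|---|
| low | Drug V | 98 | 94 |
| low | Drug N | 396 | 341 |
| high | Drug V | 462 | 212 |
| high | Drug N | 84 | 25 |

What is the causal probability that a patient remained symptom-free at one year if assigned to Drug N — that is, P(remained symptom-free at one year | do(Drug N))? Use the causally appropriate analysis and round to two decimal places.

Cholesterol lies on the pathway drug → cholesterol → outcome, so adjusting for it blocks the indirect effect. For the total causal effect of drug, use the unadjusted pooled rates.
So P(outcome | do(Drug N)) is just the pooled rate for Drug N: 366/480 = 0.762.

0.76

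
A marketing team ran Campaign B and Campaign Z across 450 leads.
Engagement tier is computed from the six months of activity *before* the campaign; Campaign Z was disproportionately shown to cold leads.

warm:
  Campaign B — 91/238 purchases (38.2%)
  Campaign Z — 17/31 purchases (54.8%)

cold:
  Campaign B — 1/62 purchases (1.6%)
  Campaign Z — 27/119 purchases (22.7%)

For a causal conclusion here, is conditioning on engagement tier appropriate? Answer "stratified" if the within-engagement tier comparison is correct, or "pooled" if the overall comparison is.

stratified

The engagement tier-specific comparison favours Campaign Z throughout, but the pooled figures favour Campaign B. The question is whether to condition on engagement tier.
Nothing the campaign does changes engagement tier; the imbalance is an allocation artefact. With engagement tier also predicting the outcome, the pooled figure is confounded, and the within-stratum comparison is the causal one.
Within each level — warm: 38.2% vs 54.8%; cold: 1.6% vs 22.7% — Campaign Z is higher every time.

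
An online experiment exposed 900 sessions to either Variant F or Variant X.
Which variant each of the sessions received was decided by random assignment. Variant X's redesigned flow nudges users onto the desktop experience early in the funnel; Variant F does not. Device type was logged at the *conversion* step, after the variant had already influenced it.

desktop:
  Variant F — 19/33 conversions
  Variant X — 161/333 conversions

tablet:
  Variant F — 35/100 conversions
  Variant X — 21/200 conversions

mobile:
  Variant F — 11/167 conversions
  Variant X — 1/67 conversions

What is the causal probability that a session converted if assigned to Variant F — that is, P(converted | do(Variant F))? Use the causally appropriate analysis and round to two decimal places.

Within every device type level Variant F has the higher rate, yet pooled Variant X does — Simpson's reversal.
Device type is downstream of the variant. One should not condition on a consequence of treatment, so the overall rates are the right comparison.
So P(outcome | do(Variant F)) is just the pooled rate for Variant F: 65/300 = 0.217.

0.22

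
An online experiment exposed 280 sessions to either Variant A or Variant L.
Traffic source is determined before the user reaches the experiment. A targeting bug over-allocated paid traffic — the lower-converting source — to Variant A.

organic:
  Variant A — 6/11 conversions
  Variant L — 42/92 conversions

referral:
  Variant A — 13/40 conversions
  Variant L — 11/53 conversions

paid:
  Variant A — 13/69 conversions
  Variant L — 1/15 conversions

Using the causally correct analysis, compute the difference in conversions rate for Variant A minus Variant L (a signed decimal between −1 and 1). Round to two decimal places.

Traffic source is set before the variant has any effect — it is not caused by the variant — and it independently drives the outcome. That makes it a confounder, so the causal comparison is within traffic source levels.
Adjusting over the population distribution of traffic source: 0.368·(0.545−0.457) + 0.332·(0.325−0.208) + 0.300·(0.188−0.067) = +0.108.

+0.11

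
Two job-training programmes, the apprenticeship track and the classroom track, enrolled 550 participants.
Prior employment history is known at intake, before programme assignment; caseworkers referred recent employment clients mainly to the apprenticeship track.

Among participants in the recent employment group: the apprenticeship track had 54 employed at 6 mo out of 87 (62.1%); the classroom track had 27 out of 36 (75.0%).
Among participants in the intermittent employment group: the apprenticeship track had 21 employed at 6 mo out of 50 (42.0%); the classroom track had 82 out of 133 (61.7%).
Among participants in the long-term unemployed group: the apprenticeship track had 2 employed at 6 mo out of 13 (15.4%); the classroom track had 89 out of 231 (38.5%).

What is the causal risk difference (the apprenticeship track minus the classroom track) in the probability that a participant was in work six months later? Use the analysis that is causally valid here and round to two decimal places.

The stratified and pooled comparisons disagree (the classroom track wins within each prior employment history; the apprenticeship track wins overall), so the answer turns on the causal role of prior employment history.
The imbalance in prior employment history arose from how participants were allocated, not from anything the programme did; and prior employment history independently affects the outcome. The pooled gap is confounded — condition on prior employment history.
Adjusting over the population distribution of prior employment history: 0.224·(0.621−0.750) + 0.333·(0.420−0.617) + 0.444·(0.154−0.385) = -0.197.

-0.20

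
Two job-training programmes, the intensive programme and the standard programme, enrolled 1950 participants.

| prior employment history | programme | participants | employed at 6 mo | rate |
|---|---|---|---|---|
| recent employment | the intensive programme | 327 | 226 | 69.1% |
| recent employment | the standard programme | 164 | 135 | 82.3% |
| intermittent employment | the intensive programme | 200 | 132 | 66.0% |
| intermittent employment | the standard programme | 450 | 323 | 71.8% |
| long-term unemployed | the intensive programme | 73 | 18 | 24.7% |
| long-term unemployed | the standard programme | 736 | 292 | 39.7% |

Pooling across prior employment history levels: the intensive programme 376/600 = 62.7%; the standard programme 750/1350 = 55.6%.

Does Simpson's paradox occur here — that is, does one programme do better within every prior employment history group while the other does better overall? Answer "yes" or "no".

yes

Within each prior employment history level (recent employment 69.1% vs 82.3%; intermittent employment 66.0% vs 71.8%; long-term unemployed 24.7% vs 39.7%), the standard programme has the higher rate every time. Pooled: 62.7% vs 55.6% — the intensive programme has the higher rate overall. The two comparisons disagree.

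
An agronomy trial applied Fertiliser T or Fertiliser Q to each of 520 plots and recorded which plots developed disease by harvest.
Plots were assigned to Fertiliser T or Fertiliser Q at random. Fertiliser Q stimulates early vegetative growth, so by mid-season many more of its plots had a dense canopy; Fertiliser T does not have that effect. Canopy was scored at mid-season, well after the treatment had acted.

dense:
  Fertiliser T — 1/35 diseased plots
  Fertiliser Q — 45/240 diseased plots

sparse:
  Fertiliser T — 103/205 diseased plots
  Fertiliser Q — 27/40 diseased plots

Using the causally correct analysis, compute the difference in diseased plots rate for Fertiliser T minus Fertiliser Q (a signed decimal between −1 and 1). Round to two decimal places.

Fertiliser T is lower inside every mid-season canopy stratum but Fertiliser Q is lower in aggregate. Whether to stratify depends on how mid-season canopy relates to the fertiliser.
The distribution of mid-season canopy is itself part of what the fertiliser does — it is an intermediate outcome. Holding it fixed would remove that part of the effect; the total effect is the pooled difference.
The causal difference is the pooled difference: 0.433 − 0.257 = +0.176.

+0.18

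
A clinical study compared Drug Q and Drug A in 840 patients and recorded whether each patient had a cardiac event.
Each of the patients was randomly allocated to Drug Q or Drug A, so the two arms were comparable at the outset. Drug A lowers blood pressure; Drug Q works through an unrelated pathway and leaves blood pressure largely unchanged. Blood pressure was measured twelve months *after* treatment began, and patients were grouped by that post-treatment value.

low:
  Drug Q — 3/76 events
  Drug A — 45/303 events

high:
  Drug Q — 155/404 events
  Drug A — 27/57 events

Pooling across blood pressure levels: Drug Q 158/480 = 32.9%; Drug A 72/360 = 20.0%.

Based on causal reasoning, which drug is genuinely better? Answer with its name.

Drug A

Blood pressure here is a post-treatment variable shaped by the drug; conditioning on it would introduce bias rather than remove it. The overall comparison is the causal one.
Pooled: Drug Q 32.9% vs Drug A 20.0%; Drug A is lower overall.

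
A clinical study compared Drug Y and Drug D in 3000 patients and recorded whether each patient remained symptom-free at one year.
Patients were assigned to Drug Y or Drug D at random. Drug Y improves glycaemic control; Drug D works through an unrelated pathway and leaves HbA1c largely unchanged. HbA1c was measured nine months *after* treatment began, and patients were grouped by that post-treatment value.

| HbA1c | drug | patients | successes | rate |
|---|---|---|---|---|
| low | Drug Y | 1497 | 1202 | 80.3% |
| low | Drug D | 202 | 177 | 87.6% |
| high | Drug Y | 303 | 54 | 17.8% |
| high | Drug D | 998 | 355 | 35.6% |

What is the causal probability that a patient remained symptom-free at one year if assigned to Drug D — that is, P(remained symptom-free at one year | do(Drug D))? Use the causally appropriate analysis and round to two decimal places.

Drug D is higher inside every HbA1c stratum but Drug Y is higher in aggregate. Whether to stratify depends on how HbA1c relates to the drug.
Stratifying would compare drugs among patients the drugs themselves sorted into HbA1c groups — a form of selection on an intermediate. The unconditioned pooled rates give the total causal effect.
So P(outcome | do(Drug D)) is just the pooled rate for Drug D: 532/1200 = 0.443.

0.44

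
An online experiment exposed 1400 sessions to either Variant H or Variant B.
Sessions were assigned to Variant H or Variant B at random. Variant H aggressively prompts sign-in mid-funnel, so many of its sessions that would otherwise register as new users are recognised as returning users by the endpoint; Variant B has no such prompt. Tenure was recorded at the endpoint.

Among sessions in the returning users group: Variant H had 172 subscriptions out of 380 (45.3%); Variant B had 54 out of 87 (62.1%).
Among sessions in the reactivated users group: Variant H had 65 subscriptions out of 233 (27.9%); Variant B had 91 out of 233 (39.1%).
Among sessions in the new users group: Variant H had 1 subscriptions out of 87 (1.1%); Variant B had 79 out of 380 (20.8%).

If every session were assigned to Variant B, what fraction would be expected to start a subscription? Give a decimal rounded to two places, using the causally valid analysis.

0.32

User tenure is recorded after the variant and is itself shifted by it — it sits on the causal path from variant to outcome. Conditioning on a mediator would strip out part of the effect we want; the pooled comparison gives the total causal effect.
So P(outcome | do(Variant B)) is just the pooled rate for Variant B: 224/700 = 0.320.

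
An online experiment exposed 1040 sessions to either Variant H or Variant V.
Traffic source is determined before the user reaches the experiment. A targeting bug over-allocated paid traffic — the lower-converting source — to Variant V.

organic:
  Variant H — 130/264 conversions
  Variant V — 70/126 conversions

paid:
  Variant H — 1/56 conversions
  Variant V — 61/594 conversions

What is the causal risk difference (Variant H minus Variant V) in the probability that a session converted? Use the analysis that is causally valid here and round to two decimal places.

Since traffic source is a pre-existing factor (not a product of the variant) and it affects the outcome on its own, it is a confounder. The stratified rates, not the pooled rate, identify the causal effect.
Adjusting over the population distribution of traffic source: 0.375·(0.492−0.556) + 0.625·(0.018−0.103) = -0.077.

-0.08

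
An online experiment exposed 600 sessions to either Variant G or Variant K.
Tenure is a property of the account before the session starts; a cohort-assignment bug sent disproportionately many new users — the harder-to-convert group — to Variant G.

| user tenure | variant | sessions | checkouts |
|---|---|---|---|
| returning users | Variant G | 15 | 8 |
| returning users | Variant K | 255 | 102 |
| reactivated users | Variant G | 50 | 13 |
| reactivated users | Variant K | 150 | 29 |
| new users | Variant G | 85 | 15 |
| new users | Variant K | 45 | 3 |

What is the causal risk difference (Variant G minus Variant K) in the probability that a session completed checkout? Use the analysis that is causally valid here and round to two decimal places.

+0.11

User tenure satisfies the back-door criterion: it is not a descendant of the variant, and it blocks the spurious path from variant to outcome. Adjusting for it (i.e., using the within-user tenure rates) gives the causal effect.
Adjusting over the population distribution of user tenure: 0.450·(0.533−0.400) + 0.333·(0.260−0.193) + 0.217·(0.176−0.067) = +0.106.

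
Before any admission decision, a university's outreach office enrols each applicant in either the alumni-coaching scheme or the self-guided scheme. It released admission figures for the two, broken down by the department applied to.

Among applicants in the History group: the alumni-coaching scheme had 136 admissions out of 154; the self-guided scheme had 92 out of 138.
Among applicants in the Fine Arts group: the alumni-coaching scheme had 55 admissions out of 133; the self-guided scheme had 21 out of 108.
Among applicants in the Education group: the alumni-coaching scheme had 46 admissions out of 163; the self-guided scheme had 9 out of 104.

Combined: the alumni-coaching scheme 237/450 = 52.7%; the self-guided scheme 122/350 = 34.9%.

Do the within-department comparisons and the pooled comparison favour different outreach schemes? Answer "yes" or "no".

Within each department level (History 88.3% vs 66.7%; Fine Arts 41.4% vs 19.4%; Education 28.2% vs 8.7%), the alumni-coaching scheme has the higher rate every time. Pooled: 52.7% vs 34.9% — the alumni-coaching scheme has the higher rate overall. They agree.

no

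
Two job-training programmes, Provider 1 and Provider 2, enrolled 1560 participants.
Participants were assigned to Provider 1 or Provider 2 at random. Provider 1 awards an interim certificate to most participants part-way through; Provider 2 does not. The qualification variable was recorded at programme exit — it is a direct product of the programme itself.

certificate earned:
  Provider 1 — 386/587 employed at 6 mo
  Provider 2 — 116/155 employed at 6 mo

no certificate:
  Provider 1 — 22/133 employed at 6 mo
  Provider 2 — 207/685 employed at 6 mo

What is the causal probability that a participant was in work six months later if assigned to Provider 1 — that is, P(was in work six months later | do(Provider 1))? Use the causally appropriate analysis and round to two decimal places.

Qualification attained during the programme is recorded after the programme and is itself shifted by it — it sits on the causal path from programme to outcome. Conditioning on a mediator would strip out part of the effect we want; the pooled comparison gives the total causal effect.
So P(outcome | do(Provider 1)) is just the pooled rate for Provider 1: 408/720 = 0.567.

0.57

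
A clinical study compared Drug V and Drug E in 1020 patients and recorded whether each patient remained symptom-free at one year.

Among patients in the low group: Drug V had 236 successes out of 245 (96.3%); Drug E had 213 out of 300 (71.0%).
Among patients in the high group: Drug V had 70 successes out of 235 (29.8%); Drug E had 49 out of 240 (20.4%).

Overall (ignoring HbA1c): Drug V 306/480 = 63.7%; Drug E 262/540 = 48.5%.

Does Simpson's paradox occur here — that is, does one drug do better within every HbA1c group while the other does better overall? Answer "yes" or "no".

Within each HbA1c level (low 96.3% vs 71.0%; high 29.8% vs 20.4%), Drug V has the higher rate every time. Pooled: 63.7% vs 48.5% — Drug V has the higher rate overall. They agree.

no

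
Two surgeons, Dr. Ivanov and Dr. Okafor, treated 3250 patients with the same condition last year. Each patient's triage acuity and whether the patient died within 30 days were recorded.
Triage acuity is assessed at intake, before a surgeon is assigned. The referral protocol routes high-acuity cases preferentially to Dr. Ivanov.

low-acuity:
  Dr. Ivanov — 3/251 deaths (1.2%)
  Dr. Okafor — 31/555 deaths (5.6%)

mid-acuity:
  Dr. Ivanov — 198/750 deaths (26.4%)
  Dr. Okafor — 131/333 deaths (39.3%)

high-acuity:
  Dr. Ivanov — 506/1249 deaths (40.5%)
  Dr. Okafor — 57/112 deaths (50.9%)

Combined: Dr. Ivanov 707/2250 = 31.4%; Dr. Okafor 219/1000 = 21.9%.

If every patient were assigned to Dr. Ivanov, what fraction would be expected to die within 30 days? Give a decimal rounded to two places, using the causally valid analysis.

The stratified and pooled comparisons disagree (Dr. Ivanov wins within each triage acuity; Dr. Okafor wins overall), so the answer turns on the causal role of triage acuity.
Triage acuity satisfies the back-door criterion: it is not a descendant of the surgeon, and it blocks the spurious path from surgeon to outcome. Adjusting for it (i.e., using the within-triage acuity rates) gives the causal effect.
Standardising Dr. Ivanov to the population triage acuity mix: 0.248·3/251 + 0.333·198/750 + 0.419·506/1249 = 0.261.

0.26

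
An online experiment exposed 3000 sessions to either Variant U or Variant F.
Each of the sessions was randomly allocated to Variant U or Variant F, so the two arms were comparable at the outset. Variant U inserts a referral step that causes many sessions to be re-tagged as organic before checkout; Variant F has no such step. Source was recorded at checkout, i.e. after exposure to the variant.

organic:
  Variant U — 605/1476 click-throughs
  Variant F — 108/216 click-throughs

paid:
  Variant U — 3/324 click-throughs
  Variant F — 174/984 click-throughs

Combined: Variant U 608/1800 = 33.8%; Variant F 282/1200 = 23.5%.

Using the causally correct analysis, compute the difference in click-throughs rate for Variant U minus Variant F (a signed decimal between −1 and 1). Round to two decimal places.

+0.10

Traffic source is recorded after the variant and is itself shifted by it — it sits on the causal path from variant to outcome. Conditioning on a mediator would strip out part of the effect we want; the pooled comparison gives the total causal effect.
The causal difference is the pooled difference: 0.338 − 0.235 = +0.103.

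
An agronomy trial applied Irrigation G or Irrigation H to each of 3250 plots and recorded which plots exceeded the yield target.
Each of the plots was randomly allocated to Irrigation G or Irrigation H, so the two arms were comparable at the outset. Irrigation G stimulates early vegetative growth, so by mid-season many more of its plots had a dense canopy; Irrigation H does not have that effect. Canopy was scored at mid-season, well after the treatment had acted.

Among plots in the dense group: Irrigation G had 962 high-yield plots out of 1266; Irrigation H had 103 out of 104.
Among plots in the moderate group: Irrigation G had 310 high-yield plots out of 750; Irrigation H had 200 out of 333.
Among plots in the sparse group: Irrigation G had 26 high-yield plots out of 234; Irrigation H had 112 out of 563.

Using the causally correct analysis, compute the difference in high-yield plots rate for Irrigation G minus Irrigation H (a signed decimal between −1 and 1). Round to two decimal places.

Within every mid-season canopy level Irrigation H has the higher rate, yet pooled Irrigation G does — Simpson's reversal.
Mid-season canopy is downstream of the irrigation. One should not condition on a consequence of treatment, so the overall rates are the right comparison.
The causal difference is the pooled difference: 0.577 − 0.415 = +0.162.

+0.16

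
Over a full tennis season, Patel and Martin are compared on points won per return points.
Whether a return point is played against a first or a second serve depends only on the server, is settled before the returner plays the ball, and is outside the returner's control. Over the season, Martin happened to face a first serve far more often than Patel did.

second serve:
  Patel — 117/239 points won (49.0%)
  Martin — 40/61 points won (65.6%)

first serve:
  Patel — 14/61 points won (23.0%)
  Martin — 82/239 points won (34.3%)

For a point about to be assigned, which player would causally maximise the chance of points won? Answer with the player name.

Martin is higher inside every serve type stratum but Patel is higher in aggregate. Whether to stratify depends on how serve type relates to the player.
Since serve type is a pre-existing factor (not a product of the player) and it affects the outcome on its own, it is a confounder. The stratified rates, not the pooled rate, identify the causal effect.
Within each level — second serve: 49.0% vs 65.6%; first serve: 23.0% vs 34.3% — Martin is higher every time.

Martin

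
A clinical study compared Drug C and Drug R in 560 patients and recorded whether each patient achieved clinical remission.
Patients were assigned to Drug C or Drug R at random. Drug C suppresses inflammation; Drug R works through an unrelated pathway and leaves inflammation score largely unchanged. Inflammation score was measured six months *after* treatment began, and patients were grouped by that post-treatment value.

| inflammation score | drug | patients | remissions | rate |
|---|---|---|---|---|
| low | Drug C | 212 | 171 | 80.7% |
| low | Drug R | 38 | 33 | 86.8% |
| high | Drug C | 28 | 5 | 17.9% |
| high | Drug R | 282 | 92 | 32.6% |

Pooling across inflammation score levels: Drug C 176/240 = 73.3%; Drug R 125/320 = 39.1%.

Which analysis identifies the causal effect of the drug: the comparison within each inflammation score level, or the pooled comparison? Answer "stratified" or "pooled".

pooled

The inflammation score-specific comparison favours Drug R throughout, but the pooled figures favour Drug C. The question is whether to condition on inflammation score.
Inflammation score is downstream of the drug. One should not condition on a consequence of treatment, so the overall rates are the right comparison.
Pooled: Drug C 73.3% vs Drug R 39.1%; Drug C is higher overall.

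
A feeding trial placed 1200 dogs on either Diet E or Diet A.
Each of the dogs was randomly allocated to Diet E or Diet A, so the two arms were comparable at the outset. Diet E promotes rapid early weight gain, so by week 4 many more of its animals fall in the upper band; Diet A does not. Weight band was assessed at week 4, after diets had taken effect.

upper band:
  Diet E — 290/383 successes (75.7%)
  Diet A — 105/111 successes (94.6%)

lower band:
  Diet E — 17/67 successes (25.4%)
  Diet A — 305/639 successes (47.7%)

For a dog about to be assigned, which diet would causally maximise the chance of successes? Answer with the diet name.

The week-4 weight band-specific comparison favours Diet A throughout, but the pooled figures favour Diet E. The question is whether to condition on week-4 weight band.
The distribution of week-4 weight band is itself part of what the diet does — it is an intermediate outcome. Holding it fixed would remove that part of the effect; the total effect is the pooled difference.
Pooled: Diet E 68.2% vs Diet A 54.7%; Diet E is higher overall.

Diet E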